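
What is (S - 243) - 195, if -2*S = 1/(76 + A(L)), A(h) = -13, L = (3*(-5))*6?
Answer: -55189/126 ≈ -438.01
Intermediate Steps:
L = -90 (L = -15*6 = -90)
S = -1/126 (S = -1/(2*(76 - 13)) = -1/2/63 = -1/2*1/63 = -1/126 ≈ -0.0079365)
(S - 243) - 195 = (-1/126 - 243) - 195 = -30619/126 - 195 = -55189/126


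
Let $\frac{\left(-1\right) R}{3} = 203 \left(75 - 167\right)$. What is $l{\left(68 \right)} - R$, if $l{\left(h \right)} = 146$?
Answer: $-55882$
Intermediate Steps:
$R = 56028$ ($R = - 3 \cdot 203 \left(75 - 167\right) = - 3 \cdot 203 \left(-92\right) = \left(-3\right) \left(-18676\right) = 56028$)
$l{\left(68 \right)} - R = 146 - 56028 = -55882$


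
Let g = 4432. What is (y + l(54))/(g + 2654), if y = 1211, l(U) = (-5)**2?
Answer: 206/1181 ≈ 0.17443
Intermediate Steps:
l(U) = 25
(y + l(54))/(g + 2654) = (1211 + 25)/(4432 + 2654) = 1236/7086 = 1236*(1/7086) = 206/1181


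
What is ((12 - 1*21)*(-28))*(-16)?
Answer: -4032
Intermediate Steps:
((12 - 1*21)*(-28))*(-16) = ((12 - 21)*(-28))*(-16) = -9*(-28)*(-16) = 252*(-16) = -4032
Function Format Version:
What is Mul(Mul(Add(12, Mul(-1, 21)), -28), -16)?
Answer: -4032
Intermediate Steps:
Mul(Mul(Add(12, Mul(-1, 21)), -28), -16) = Mul(Mul(Add(12, -21), -28), -16) = Mul(Mul(-9, -28), -16) = Mul(252, -16) = -4032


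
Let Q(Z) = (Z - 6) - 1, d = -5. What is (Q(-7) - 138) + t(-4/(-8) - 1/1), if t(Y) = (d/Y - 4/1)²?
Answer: -116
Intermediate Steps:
Q(Z) = -7 + Z (Q(Z) = (-6 + Z) - 1 = -7 + Z)
t(Y) = (-4 - 5/Y)² (t(Y) = (-5/Y - 4/1)² = (-5/Y - 4*1)² = (-5/Y - 4)² = (-4 - 5/Y)²)
(Q(-7) - 138) + t(-4/(-8) - 1/1) = ((-7 - 7) - 138) + (5 + 4*(-4/(-8) - 1/1))²/(-4/(-8) - 1/1)² = (-14 - 138) + (5 + 4*(-4*(-⅛) - 1*1))²/(-4*(-⅛) - 1*1)² = -152 + (5 + 4*(½ - 1))²/(½ - 1)² = -152 + (5 + 4*(-½))²/(-½)² = -152 + 4*(5 - 2)² = -152 + 4*3² = -152 + 4*9 = -152 + 36 = -116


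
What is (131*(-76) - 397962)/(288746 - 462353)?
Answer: 58274/24801 ≈ 2.3497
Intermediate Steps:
(131*(-76) - 397962)/(288746 - 462353) = (-9956 - 397962)/(-173607) = -407918*(-1/173607) = 58274/24801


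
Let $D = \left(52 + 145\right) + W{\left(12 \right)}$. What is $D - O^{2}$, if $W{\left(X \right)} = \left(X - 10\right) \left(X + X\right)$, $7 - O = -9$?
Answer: $-11$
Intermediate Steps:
$O = 16$ ($O = 7 - -9 = 7 + 9 = 16$)
$W{\left(X \right)} = 2 X \left(-10 + X\right)$ ($W{\left(X \right)} = \left(-10 + X\right) 2 X = 2 X \left(-10 + X\right)$)
$D = 245$ ($D = \left(52 + 145\right) + 2 \cdot 12 \left(-10 + 12\right) = 197 + 2 \cdot 12 \cdot 2 = 197 + 48 = 245$)
$D - O^{2} = 245 - 16^{2} = 245 - 256 = -11$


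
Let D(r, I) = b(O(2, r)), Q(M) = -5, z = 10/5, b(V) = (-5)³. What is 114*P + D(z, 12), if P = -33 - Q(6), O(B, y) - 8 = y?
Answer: -3317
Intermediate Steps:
O(B, y) = 8 + y
b(V) = -125
z = 2 (z = 10*(⅕) = 2)
D(r, I) = -125
P = -28 (P = -33 - 1*(-5) = -33 + 5 = -28)
114*P + D(z, 12) = 114*(-28) - 125 = -3192 - 125 = -3317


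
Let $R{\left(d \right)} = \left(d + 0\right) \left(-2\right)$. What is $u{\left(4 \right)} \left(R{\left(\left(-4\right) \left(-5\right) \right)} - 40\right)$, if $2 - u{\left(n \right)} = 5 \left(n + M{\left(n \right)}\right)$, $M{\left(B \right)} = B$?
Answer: $3040$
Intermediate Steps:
$u{\left(n \right)} = 2 - 10 n$ ($u{\left(n \right)} = 2 - 5 \left(n + n\right) = 2 - 5 \cdot 2 n = 2 - 10 n$)
$R{\left(d \right)} = - 2 d$ ($R{\left(d \right)} = d \left(-2\right) = - 2 d$)
$u{\left(4 \right)} \left(R{\left(\left(-4\right) \left(-5\right) \right)} - 40\right) = \left(2 - 40\right) \left(- 2 \left(\left(-4\right) \left(-5\right)\right) - 40\right) = \left(2 - 40\right) \left(\left(-2\right) 20 - 40\right) = - 38 \left(-40 - 40\right) = \left(-38\right) \left(-80\right) = 3040$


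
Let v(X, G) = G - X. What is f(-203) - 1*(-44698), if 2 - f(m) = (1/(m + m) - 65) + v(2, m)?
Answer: 18257821/406 ≈ 44970.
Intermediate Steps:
f(m) = 69 - m - 1/(2*m) (f(m) = 2 - ((1/(m + m) - 65) + (m - 1*2)) = 2 - ((1/(2*m) - 65) + (m - 2)) = 2 - ((1/(2*m) - 65) + (-2 + m)) = 2 - ((-65 + 1/(2*m)) + (-2 + m)) = 2 - (-67 + m + 1/(2*m)) = 2 + (67 - m - 1/(2*m)) = 69 - m - 1/(2*m))
f(-203) - 1*(-44698) = (69 - 1*(-203) - ½/(-203)) - 1*(-44698) = (69 + 203 - ½*(-1/203)) + 44698 = (69 + 203 + 1/406) + 44698 = 110433/406 + 44698 = 18257821/406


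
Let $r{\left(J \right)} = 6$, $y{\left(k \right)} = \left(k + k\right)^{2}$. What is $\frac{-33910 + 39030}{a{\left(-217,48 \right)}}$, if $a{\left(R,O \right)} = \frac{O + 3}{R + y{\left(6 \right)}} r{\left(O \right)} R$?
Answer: $\frac{186880}{33201} \approx 5.6287$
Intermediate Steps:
$y{\left(k \right)} = 4 k^{2}$ ($y{\left(k \right)} = \left(2 k\right)^{2} = 4 k^{2}$)
$a{\left(R,O \right)} = \frac{6 R \left(3 + O\right)}{144 + R}$ ($a{\left(R,O \right)} = \frac{O + 3}{R + 4 \cdot 6^{2}} \cdot 6 R = \frac{3 + O}{R + 4 \cdot 36} \cdot 6 R = \frac{3 + O}{R + 144} \cdot 6 R = \frac{3 + O}{144 + R} 6 R = \frac{6 \left(3 + O\right)}{144 + R} R = \frac{6 R \left(3 + O\right)}{144 + R}$)
$\frac{-33910 + 39030}{a{\left(-217,48 \right)}} = \frac{-33910 + 39030}{6 \left(-217\right) \frac{1}{144 - 217} \left(3 + 48\right)} = \frac{5120}{6 \left(-217\right) \frac{1}{-73} \cdot 51} = \frac{5120}{6 \left(-217\right) \left(- \frac{1}{73}\right) 51} = \frac{5120}{\frac{66402}{73}} = 5120 \cdot \frac{73}{66402} = \frac{186880}{33201}$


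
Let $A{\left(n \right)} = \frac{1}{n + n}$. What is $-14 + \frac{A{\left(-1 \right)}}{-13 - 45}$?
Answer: $- \frac{1623}{116} \approx -13.991$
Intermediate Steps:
$A{\left(n \right)} = \frac{1}{2 n}$
$-14 + \frac{A{\left(-1 \right)}}{-13 - 45} = -14 + \frac{\frac{1}{2} \frac{1}{-1}}{-13 - 45} = -14 + \frac{\frac{1}{2} \left(-1\right)}{-58} = -14 - - \frac{1}{116} = -14 + \frac{1}{116} = - \frac{1623}{116}$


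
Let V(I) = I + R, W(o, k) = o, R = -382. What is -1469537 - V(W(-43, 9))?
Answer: -1469112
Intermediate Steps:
V(I) = -382 + I (V(I) = I - 382 = -382 + I)
-1469537 - V(W(-43, 9)) = -1469537 - (-382 - 43) = -1469537 - 1*(-425) = -1469537 + 425 = -1469112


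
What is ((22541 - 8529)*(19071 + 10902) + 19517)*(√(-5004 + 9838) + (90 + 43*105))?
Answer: 1934105493765 + 420001193*√4834 ≈ 1.9633e+12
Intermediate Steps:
((22541 - 8529)*(19071 + 10902) + 19517)*(√(-5004 + 9838) + (90 + 43*105)) = (14012*29973 + 19517)*(√4834 + (90 + 4515)) = (419981676 + 19517)*(√4834 + 4605) = 420001193*(4605 + √4834) = 1934105493765 + 420001193*√4834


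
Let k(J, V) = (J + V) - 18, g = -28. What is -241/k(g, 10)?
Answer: 241/36 ≈ 6.6944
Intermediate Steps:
k(J, V) = -18 + J + V
-241/k(g, 10) = -241/(-18 - 28 + 10) = -241/(-36) = -241*(-1/36) = 241/36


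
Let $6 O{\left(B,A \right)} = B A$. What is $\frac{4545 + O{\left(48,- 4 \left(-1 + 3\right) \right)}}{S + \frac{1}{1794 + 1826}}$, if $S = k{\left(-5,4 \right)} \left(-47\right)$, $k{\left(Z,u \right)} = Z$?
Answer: $\frac{16221220}{850701} \approx 19.068$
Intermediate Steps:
$S = 235$ ($S = \left(-5\right) \left(-47\right) = 235$)
$O{\left(B,A \right)} = \frac{A B}{6}$ ($O{\left(B,A \right)} = \frac{B A}{6} = \frac{A B}{6}$)
$\frac{4545 + O{\left(48,- 4 \left(-1 + 3\right) \right)}}{S + \frac{1}{1794 + 1826}} = \frac{4545 + \frac{1}{6} \left(- 4 \left(-1 + 3\right)\right) 48}{235 + \frac{1}{1794 + 1826}} = \frac{4545 + \frac{1}{6} \left(\left(-4\right) 2\right) 48}{235 + \frac{1}{3620}} = \frac{4545 + \frac{1}{6} \left(-8\right) 48}{235 + \frac{1}{3620}} = \frac{4545 - 64}{\frac{850701}{3620}} = 4481 \cdot \frac{3620}{850701} = \frac{16221220}{850701}$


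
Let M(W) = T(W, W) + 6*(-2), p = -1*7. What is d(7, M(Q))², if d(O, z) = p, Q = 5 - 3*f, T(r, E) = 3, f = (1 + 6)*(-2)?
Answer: 49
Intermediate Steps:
f = -14 (f = 7*(-2) = -14)
p = -7
Q = 47 (Q = 5 - 3*(-14) = 5 + 42 = 47)
M(W) = -9 (M(W) = 3 + 6*(-2) = 3 - 12 = -9)
d(O, z) = -7
d(7, M(Q))² = (-7)² = 49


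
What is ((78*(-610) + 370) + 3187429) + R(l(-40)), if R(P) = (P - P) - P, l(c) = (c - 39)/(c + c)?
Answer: 251217441/80 ≈ 3.1402e+6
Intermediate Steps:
l(c) = (-39 + c)/(2*c) (l(c) = (-39 + c)/((2*c)) = (-39 + c)*(1/(2*c)) = (-39 + c)/(2*c))
R(P) = -P (R(P) = 0 - P = -P)
((78*(-610) + 370) + 3187429) + R(l(-40)) = ((78*(-610) + 370) + 3187429) - (-39 - 40)/(2*(-40)) = ((-47580 + 370) + 3187429) - (-1)*(-79)/(2*40) = (-47210 + 3187429) - 1*79/80 = 3140219 - 79/80 = 251217441/80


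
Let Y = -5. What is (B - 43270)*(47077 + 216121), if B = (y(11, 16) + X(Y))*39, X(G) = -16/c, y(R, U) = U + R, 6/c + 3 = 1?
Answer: -11056684782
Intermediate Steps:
c = -3 (c = 6/(-3 + 1) = 6/(-2) = 6*(-½) = -3)
y(R, U) = R + U
X(G) = 16/3 (X(G) = -16/(-3) = -16*(-⅓) = 16/3)
B = 1261 (B = ((11 + 16) + 16/3)*39 = (27 + 16/3)*39 = (97/3)*39 = 1261)
(B - 43270)*(47077 + 216121) = (1261 - 43270)*(47077 + 216121) = -42009*263198 = -11056684782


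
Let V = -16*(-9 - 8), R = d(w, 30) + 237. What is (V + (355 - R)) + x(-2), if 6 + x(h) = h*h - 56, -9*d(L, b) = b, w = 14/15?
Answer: 1006/3 ≈ 335.33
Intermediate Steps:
w = 14/15 (w = 14*(1/15) = 14/15 ≈ 0.93333)
d(L, b) = -b/9
x(h) = -62 + h**2 (x(h) = -6 + (h*h - 56) = -6 + (h**2 - 56) = -6 + (-56 + h**2) = -62 + h**2)
R = 701/3 (R = -1/9*30 + 237 = -10/3 + 237 = 701/3 ≈ 233.67)
V = 272 (V = -16*(-17) = 272)
(V + (355 - R)) + x(-2) = (272 + (355 - 1*701/3)) + (-62 + (-2)**2) = (272 + (355 - 701/3)) + (-62 + 4) = (272 + 364/3) - 58 = 1180/3 - 58 = 1006/3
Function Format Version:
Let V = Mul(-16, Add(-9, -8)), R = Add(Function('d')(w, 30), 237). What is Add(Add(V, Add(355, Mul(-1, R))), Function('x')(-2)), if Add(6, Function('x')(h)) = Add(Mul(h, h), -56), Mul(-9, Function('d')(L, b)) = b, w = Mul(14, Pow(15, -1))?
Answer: Rational(1006, 3) ≈ 335.33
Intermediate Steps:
w = Rational(14, 15) (w = Mul(14, Rational(1, 15)) = Rational(14, 15) ≈ 0.93333)
Function('d')(L, b) = Mul(Rational(-1, 9), b)
Function('x')(h) = Add(-62, Pow(h, 2)) (Function('x')(h) = Add(-6, Add(Mul(h, h), -56)) = Add(-6, Add(Pow(h, 2), -56)) = Add(-6, Add(-56, Pow(h, 2))) = Add(-62, Pow(h, 2)))
R = Rational(701, 3) (R = Add(Mul(Rational(-1, 9), 30), 237) = Add(Rational(-10, 3), 237) = Rational(701, 3) ≈ 233.67)
V = 272 (V = Mul(-16, -17) = 272)
Add(Add(V, Add(355, Mul(-1, R))), Function('x')(-2)) = Add(Add(272, Add(355, Mul(-1, Rational(701, 3)))), Add(-62, Pow(-2, 2))) = Add(Add(272, Add(355, Rational(-701, 3))), Add(-62, 4)) = Add(Add(272, Rational(364, 3)), -58) = Add(Rational(1180, 3), -58) = Rational(1006, 3)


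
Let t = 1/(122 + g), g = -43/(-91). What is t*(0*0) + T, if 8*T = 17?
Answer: 17/8 ≈ 2.1250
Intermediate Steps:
g = 43/91 (g = -43*(-1/91) = 43/91 ≈ 0.47253)
t = 91/11145 (t = 1/(122 + 43/91) = 1/(11145/91) = 91/11145 ≈ 0.0081651)
T = 17/8 (T = (⅛)*17 = 17/8 ≈ 2.1250)
t*(0*0) + T = 91*(0*0)/11145 + 17/8 = (91/11145)*0 + 17/8 = 0 + 17/8 = 17/8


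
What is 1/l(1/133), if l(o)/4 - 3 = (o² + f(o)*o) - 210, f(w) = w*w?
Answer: -2352637/1947982900 ≈ -0.0012077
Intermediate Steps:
f(w) = w²
l(o) = -828 + 4*o² + 4*o³ (l(o) = 12 + 4*((o² + o²*o) - 210) = 12 + 4*((o² + o³) - 210) = 12 + 4*(-210 + o² + o³) = 12 + (-840 + 4*o² + 4*o³) = -828 + 4*o² + 4*o³)
1/l(1/133) = 1/(-828 + 4*(1/133)² + 4*(1/133)³) = 1/(-828 + 4*(1/17689) + 4*(1/2352637)) = 1/(-828 + 4/17689 + 4/2352637) = 1/(-1947982900/2352637) = -2352637/1947982900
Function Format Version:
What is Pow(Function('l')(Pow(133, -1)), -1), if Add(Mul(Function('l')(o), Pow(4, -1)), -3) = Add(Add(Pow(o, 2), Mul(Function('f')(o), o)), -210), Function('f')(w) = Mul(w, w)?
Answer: Rational(-2352637, 1947982900) ≈ -0.0012077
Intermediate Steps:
Function('f')(w) = Pow(w, 2)
Function('l')(o) = Add(-828, Mul(4, Pow(o, 2)), Mul(4, Pow(o, 3))) (Function('l')(o) = Add(12, Mul(4, Add(Add(Pow(o, 2), Mul(Pow(o, 2), o)), -210))) = Add(12, Mul(4, Add(Add(Pow(o, 2), Pow(o, 3)), -210))) = Add(12, Mul(4, Add(-210, Pow(o, 2), Pow(o, 3)))) = Add(12, Add(-840, Mul(4, Pow(o, 2)), Mul(4, Pow(o, 3)))) = Add(-828, Mul(4, Pow(o, 2)), Mul(4, Pow(o, 3))))
Pow(Function('l')(Pow(133, -1)), -1) = Pow(Add(-828, Mul(4, Pow(Pow(133, -1), 2)), Mul(4, Pow(Pow(133, -1), 3))), -1) = Pow(Add(-828, Mul(4, Pow(Rational(1, 133), 2)), Mul(4, Pow(Rational(1, 133), 3))), -1) = Pow(Add(-828, Mul(4, Rational(1, 17689)), Mul(4, Rational(1, 2352637))), -1) = Pow(Add(-828, Rational(4, 17689), Rational(4, 2352637)), -1) = Pow(Rational(-1947982900, 2352637), -1) = Rational(-2352637, 1947982900)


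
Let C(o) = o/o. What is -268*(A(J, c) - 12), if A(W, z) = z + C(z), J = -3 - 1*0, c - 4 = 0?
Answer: 1876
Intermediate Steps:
c = 4 (c = 4 + 0 = 4)
J = -3 (J = -3 + 0 = -3)
C(o) = 1
A(W, z) = 1 + z (A(W, z) = z + 1 = 1 + z)
-268*(A(J, c) - 12) = -268*((1 + 4) - 12) = -268*(5 - 12) = -268*(-7) = 1876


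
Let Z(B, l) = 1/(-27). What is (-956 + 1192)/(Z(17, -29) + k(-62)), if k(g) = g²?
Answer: 6372/103787 ≈ 0.061395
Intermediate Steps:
Z(B, l) = -1/27
(-956 + 1192)/(Z(17, -29) + k(-62)) = (-956 + 1192)/(-1/27 + (-62)²) = 236/(-1/27 + 3844) = 236/(103787/27) = 236*(27/103787) = 6372/103787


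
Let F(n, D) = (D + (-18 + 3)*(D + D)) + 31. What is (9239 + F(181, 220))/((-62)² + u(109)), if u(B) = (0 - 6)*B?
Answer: 289/319 ≈ 0.90596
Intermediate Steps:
F(n, D) = 31 - 29*D (F(n, D) = (D - 30*D) + 31 = -29*D + 31 = 31 - 29*D)
u(B) = -6*B
(9239 + F(181, 220))/((-62)² + u(109)) = (9239 + (31 - 29*220))/((-62)² - 6*109) = (9239 + (31 - 6380))/(3844 - 654) = (9239 - 6349)/3190 = 2890*(1/3190) = 289/319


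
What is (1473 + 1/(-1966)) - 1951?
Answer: -939749/1966 ≈ -478.00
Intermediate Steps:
(1473 + 1/(-1966)) - 1951 = (1473 - 1/1966) - 1951 = 2895917/1966 - 1951 = -939749/1966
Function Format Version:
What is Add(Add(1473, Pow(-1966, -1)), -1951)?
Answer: Rational(-939749, 1966) ≈ -478.00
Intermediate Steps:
Add(Add(1473, Pow(-1966, -1)), -1951) = Add(Add(1473, Rational(-1, 1966)), -1951) = Add(Rational(2895917, 1966), -1951) = Rational(-939749, 1966)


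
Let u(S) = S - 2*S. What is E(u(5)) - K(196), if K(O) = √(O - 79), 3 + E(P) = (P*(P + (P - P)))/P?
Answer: -8 - 3*√13 ≈ -18.817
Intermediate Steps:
u(S) = -S
E(P) = -3 + P (E(P) = -3 + (P*(P + (P - P)))/P = -3 + (P*(P + 0))/P = -3 + (P*P)/P = -3 + P²/P = -3 + P)
K(O) = √(-79 + O)
E(u(5)) - K(196) = (-3 - 1*5) - √(-79 + 196) = (-3 - 5) - √117 = -8 - 3*√13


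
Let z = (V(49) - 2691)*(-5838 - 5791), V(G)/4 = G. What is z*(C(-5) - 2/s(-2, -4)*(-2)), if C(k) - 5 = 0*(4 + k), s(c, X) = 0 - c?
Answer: 203100485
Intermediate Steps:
V(G) = 4*G
s(c, X) = -c
C(k) = 5 (C(k) = 5 + 0*(4 + k) = 5 + 0 = 5)
z = 29014355 (z = (4*49 - 2691)*(-5838 - 5791) = (196 - 2691)*(-11629) = -2495*(-11629) = 29014355)
z*(C(-5) - 2/s(-2, -4)*(-2)) = 29014355*(5 - 2/((-1*(-2)))*(-2)) = 29014355*(5 - 2/2*(-2)) = 29014355*(5 - 2*½*(-2)) = 29014355*(5 - 1*(-2)) = 29014355*(5 + 2) = 29014355*7 = 203100485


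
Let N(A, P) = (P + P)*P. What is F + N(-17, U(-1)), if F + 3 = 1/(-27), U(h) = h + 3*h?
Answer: 782/27 ≈ 28.963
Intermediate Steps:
U(h) = 4*h
N(A, P) = 2*P**2 (N(A, P) = (2*P)*P = 2*P**2)
F = -82/27 (F = -3 + 1/(-27) = -3 - 1/27 = -82/27 ≈ -3.0370)
F + N(-17, U(-1)) = -82/27 + 2*(4*(-1))**2 = -82/27 + 2*(-4)**2 = -82/27 + 2*16 = -82/27 + 32 = 782/27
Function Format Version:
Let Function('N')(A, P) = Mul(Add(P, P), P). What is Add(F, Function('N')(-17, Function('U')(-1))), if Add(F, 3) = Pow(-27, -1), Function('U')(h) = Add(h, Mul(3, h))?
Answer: Rational(782, 27) ≈ 28.963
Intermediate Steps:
Function('U')(h) = Mul(4, h)
Function('N')(A, P) = Mul(2, Pow(P, 2)) (Function('N')(A, P) = Mul(Mul(2, P), P) = Mul(2, Pow(P, 2)))
F = Rational(-82, 27) (F = Add(-3, Pow(-27, -1)) = Add(-3, Rational(-1, 27)) = Rational(-82, 27) ≈ -3.0370)
Add(F, Function('N')(-17, Function('U')(-1))) = Add(Rational(-82, 27), Mul(2, Pow(Mul(4, -1), 2))) = Add(Rational(-82, 27), Mul(2, Pow(-4, 2))) = Add(Rational(-82, 27), Mul(2, 16)) = Add(Rational(-82, 27), 32) = Rational(782, 27)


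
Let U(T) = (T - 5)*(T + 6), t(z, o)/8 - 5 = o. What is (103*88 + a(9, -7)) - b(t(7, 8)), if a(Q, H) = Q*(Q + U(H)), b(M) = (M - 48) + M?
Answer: 9093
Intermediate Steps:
t(z, o) = 40 + 8*o
b(M) = -48 + 2*M (b(M) = (-48 + M) + M = -48 + 2*M)
U(T) = (-5 + T)*(6 + T)
a(Q, H) = Q*(-30 + H + Q + H²) (a(Q, H) = Q*(Q + (-30 + H + H²)) = Q*(-30 + H + Q + H²))
(103*88 + a(9, -7)) - b(t(7, 8)) = (103*88 + 9*(-30 - 7 + 9 + (-7)²)) - (-48 + 2*(40 + 8*8)) = (9064 + 9*(-30 - 7 + 9 + 49)) - (-48 + 2*(40 + 64)) = (9064 + 9*21) - (-48 + 2*104) = (9064 + 189) - (-48 + 208) = 9253 - 1*160 = 9253 - 160 = 9093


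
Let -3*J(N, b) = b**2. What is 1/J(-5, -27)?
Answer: -1/243 ≈ -0.0041152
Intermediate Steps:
J(N, b) = -b**2/3
1/J(-5, -27) = 1/(-1/3*(-27)**2) = 1/(-1/3*729) = 1/(-243) = -1/243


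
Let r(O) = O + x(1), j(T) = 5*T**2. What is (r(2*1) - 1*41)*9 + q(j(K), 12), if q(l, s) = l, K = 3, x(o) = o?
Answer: -297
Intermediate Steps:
r(O) = 1 + O (r(O) = O + 1 = 1 + O)
(r(2*1) - 1*41)*9 + q(j(K), 12) = ((1 + 2*1) - 1*41)*9 + 5*3**2 = ((1 + 2) - 41)*9 + 5*9 = (3 - 41)*9 + 45 = -38*9 + 45 = -342 + 45 = -297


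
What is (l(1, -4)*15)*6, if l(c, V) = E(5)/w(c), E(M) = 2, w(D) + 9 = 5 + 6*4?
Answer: 9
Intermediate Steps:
w(D) = 20 (w(D) = -9 + (5 + 6*4) = -9 + (5 + 24) = -9 + 29 = 20)
l(c, V) = 1/10 (l(c, V) = 2/20 = 2*(1/20) = 1/10)
(l(1, -4)*15)*6 = ((1/10)*15)*6 = (3/2)*6 = 9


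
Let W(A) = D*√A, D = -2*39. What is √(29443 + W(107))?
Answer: √(29443 - 78*√107) ≈ 169.22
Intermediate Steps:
D = -78
W(A) = -78*√A
√(29443 + W(107)) = √(29443 - 78*√107)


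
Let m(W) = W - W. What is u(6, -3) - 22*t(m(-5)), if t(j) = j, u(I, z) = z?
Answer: -3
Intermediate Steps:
m(W) = 0
u(6, -3) - 22*t(m(-5)) = -3 - 22*0 = -3 + 0 = -3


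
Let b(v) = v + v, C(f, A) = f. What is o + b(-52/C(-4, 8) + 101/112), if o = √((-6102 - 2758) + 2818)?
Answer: 1557/56 + I*√6042 ≈ 27.804 + 77.73*I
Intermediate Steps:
b(v) = 2*v
o = I*√6042 (o = √(-8860 + 2818) = √(-6042) = I*√6042 ≈ 77.73*I)
o + b(-52/C(-4, 8) + 101/112) = I*√6042 + 2*(-52/(-4) + 101/112) = I*√6042 + 2*(-52*(-¼) + 101*(1/112)) = I*√6042 + 2*(13 + 101/112) = I*√6042 + 2*(1557/112) = I*√6042 + 1557/56 = 1557/56 + I*√6042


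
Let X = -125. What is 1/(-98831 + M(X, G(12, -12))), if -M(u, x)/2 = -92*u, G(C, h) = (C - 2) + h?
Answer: -1/121831 ≈ -8.2081e-6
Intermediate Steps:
G(C, h) = -2 + C + h (G(C, h) = (-2 + C) + h = -2 + C + h)
M(u, x) = 184*u (M(u, x) = -(-184)*u = 184*u)
1/(-98831 + M(X, G(12, -12))) = 1/(-98831 + 184*(-125)) = 1/(-98831 - 23000) = 1/(-121831) = -1/121831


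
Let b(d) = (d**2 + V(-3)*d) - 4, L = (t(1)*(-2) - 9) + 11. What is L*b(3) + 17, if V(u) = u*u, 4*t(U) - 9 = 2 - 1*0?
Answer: -95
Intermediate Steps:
t(U) = 11/4 (t(U) = 9/4 + (2 - 1*0)/4 = 9/4 + (2 + 0)/4 = 9/4 + (1/4)*2 = 9/4 + 1/2 = 11/4)
V(u) = u**2
L = -7/2 (L = ((11/4)*(-2) - 9) + 11 = (-11/2 - 9) + 11 = -29/2 + 11 = -7/2 ≈ -3.5000)
b(d) = -4 + d**2 + 9*d (b(d) = (d**2 + (-3)**2*d) - 4 = (d**2 + 9*d) - 4 = -4 + d**2 + 9*d)
L*b(3) + 17 = -7*(-4 + 3**2 + 9*3)/2 + 17 = -7*(-4 + 9 + 27)/2 + 17 = -7/2*32 + 17 = -112 + 17 = -95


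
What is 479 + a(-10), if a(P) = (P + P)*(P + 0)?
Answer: 679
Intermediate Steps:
a(P) = 2*P**2 (a(P) = (2*P)*P = 2*P**2)
479 + a(-10) = 479 + 2*(-10)**2 = 479 + 2*100 = 479 + 200 = 679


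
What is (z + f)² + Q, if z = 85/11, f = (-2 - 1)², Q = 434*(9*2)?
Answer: 979108/121 ≈ 8091.8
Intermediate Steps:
Q = 7812 (Q = 434*18 = 7812)
f = 9 (f = (-3)² = 9)
z = 85/11 (z = 85*(1/11) = 85/11 ≈ 7.7273)
(z + f)² + Q = (85/11 + 9)² + 7812 = (184/11)² + 7812 = 33856/121 + 7812 = 979108/121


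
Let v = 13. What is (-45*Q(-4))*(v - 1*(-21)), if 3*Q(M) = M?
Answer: 2040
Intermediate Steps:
Q(M) = M/3
(-45*Q(-4))*(v - 1*(-21)) = (-15*(-4))*(13 - 1*(-21)) = (-45*(-4/3))*(13 + 21) = 60*34 = 2040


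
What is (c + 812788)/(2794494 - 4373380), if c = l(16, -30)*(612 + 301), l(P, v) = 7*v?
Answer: -310529/789443 ≈ -0.39335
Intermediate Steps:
c = -191730 (c = (7*(-30))*(612 + 301) = -210*913 = -191730)
(c + 812788)/(2794494 - 4373380) = (-191730 + 812788)/(2794494 - 4373380) = 621058/(-1578886) = 621058*(-1/1578886) = -310529/789443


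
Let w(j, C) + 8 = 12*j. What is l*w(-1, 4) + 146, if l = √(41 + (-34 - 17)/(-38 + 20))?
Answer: 146 - 10*√1578/3 ≈ 13.587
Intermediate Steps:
w(j, C) = -8 + 12*j
l = √1578/6 (l = √(41 - 51/(-18)) = √(41 - 51*(-1/18)) = √(41 + 17/6) = √(263/6) = √1578/6 ≈ 6.6207)
l*w(-1, 4) + 146 = (√1578/6)*(-8 + 12*(-1)) + 146 = (√1578/6)*(-8 - 12) + 146 = (√1578/6)*(-20) + 146 = -10*√1578/3 + 146 = 146 - 10*√1578/3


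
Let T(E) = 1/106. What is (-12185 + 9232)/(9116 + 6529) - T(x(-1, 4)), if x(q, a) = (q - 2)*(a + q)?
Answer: -328663/1658370 ≈ -0.19818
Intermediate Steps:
x(q, a) = (-2 + q)*(a + q)
T(E) = 1/106
(-12185 + 9232)/(9116 + 6529) - T(x(-1, 4)) = (-12185 + 9232)/(9116 + 6529) - 1*1/106 = -2953/15645 - 1/106 = -328663/1658370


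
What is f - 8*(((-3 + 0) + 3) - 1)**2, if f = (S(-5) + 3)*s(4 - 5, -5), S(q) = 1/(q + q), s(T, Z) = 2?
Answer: -11/5 ≈ -2.2000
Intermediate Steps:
S(q) = 1/(2*q)
f = 29/5 (f = ((1/2)/(-5) + 3)*2 = ((1/2)*(-1/5) + 3)*2 = (-1/10 + 3)*2 = (29/10)*2 = 29/5 ≈ 5.8000)
f - 8*(((-3 + 0) + 3) - 1)**2 = 29/5 - 8*(((-3 + 0) + 3) - 1)**2 = 29/5 - 8*((-3 + 3) - 1)**2 = 29/5 - 8*(0 - 1)**2 = 29/5 - 8*(-1)**2 = 29/5 - 8*1 = 29/5 - 8 = -11/5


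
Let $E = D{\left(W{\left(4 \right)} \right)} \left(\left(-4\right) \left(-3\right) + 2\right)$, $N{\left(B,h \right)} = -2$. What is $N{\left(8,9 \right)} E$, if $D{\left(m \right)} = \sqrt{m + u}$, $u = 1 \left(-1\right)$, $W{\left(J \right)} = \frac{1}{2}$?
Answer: $- 14 i \sqrt{2} \approx - 19.799 i$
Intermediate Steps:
$W{\left(J \right)} = \frac{1}{2}$
$u = -1$
$D{\left(m \right)} = \sqrt{-1 + m}$ ($D{\left(m \right)} = \sqrt{m - 1} = \sqrt{-1 + m}$)
$E = 7 i \sqrt{2}$ ($E = \sqrt{-1 + \frac{1}{2}} \left(\left(-4\right) \left(-3\right) + 2\right) = \sqrt{- \frac{1}{2}} \left(12 + 2\right) = \frac{i \sqrt{2}}{2} \cdot 14 = 7 i \sqrt{2} \approx 9.8995 i$)
$N{\left(8,9 \right)} E = - 2 \cdot 7 i \sqrt{2} = - 14 i \sqrt{2}$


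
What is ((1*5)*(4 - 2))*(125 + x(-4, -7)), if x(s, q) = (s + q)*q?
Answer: 2020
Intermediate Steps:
x(s, q) = q*(q + s) (x(s, q) = (q + s)*q = q*(q + s))
((1*5)*(4 - 2))*(125 + x(-4, -7)) = ((1*5)*(4 - 2))*(125 - 7*(-7 - 4)) = (5*2)*(125 - 7*(-11)) = 10*(125 + 77) = 10*202 = 2020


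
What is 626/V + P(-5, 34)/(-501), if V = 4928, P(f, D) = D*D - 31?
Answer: -871729/411488 ≈ -2.1185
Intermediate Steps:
P(f, D) = -31 + D² (P(f, D) = D² - 31 = -31 + D²)
626/V + P(-5, 34)/(-501) = 626/4928 + (-31 + 34²)/(-501) = 626*(1/4928) + (-31 + 1156)*(-1/501) = 313/2464 + 1125*(-1/501) = 313/2464 - 375/167 = -871729/411488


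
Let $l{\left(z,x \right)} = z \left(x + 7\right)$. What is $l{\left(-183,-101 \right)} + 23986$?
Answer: $41188$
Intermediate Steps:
$l{\left(z,x \right)} = z \left(7 + x\right)$
$l{\left(-183,-101 \right)} + 23986 = - 183 \left(7 - 101\right) + 23986 = \left(-183\right) \left(-94\right) + 23986 = 17202 + 23986 = 41188$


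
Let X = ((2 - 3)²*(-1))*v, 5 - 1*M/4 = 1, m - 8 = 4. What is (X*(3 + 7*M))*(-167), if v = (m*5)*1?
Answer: 1152300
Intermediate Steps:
m = 12 (m = 8 + 4 = 12)
M = 16 (M = 20 - 4*1 = 20 - 4 = 16)
v = 60 (v = (12*5)*1 = 60*1 = 60)
X = -60 (X = ((2 - 3)²*(-1))*60 = ((-1)²*(-1))*60 = (1*(-1))*60 = -1*60 = -60)
(X*(3 + 7*M))*(-167) = -60*(3 + 7*16)*(-167) = -60*(3 + 112)*(-167) = -60*115*(-167) = -6900*(-167) = 1152300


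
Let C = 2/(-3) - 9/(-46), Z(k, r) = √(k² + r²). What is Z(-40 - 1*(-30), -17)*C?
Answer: -65*√389/138 ≈ -9.2899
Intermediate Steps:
C = -65/138 (C = 2*(-⅓) - 9*(-1/46) = -⅔ + 9/46 = -65/138 ≈ -0.47101)
Z(-40 - 1*(-30), -17)*C = √((-40 - 1*(-30))² + (-17)²)*(-65/138) = √((-40 + 30)² + 289)*(-65/138) = √((-10)² + 289)*(-65/138) = √(100 + 289)*(-65/138) = √389*(-65/138) = -65*√389/138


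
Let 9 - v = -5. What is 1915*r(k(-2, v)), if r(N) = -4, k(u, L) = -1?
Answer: -7660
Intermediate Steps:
v = 14 (v = 9 - 1*(-5) = 9 + 5 = 14)
1915*r(k(-2, v)) = 1915*(-4) = -7660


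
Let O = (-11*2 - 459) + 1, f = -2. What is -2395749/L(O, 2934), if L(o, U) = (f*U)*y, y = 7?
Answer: 798583/13692 ≈ 58.325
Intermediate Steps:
O = -480 (O = (-22 - 459) + 1 = -481 + 1 = -480)
L(o, U) = -14*U (L(o, U) = -2*U*7 = -14*U)
-2395749/L(O, 2934) = -2395749/((-14*2934)) = -2395749/(-41076) = -2395749*(-1/41076) = 798583/13692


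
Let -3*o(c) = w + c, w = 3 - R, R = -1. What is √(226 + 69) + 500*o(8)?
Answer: -2000 + √295 ≈ -1982.8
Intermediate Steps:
w = 4 (w = 3 - 1*(-1) = 3 + 1 = 4)
o(c) = -4/3 - c/3 (o(c) = -(4 + c)/3 = -4/3 - c/3)
√(226 + 69) + 500*o(8) = √(226 + 69) + 500*(-4/3 - ⅓*8) = √295 + 500*(-4/3 - 8/3) = √295 + 500*(-4) = √295 - 2000 = -2000 + √295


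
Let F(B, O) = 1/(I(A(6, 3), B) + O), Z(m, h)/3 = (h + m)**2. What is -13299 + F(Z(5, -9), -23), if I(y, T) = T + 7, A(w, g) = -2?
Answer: -425567/32 ≈ -13299.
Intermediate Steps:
Z(m, h) = 3*(h + m)**2
I(y, T) = 7 + T
F(B, O) = 1/(7 + B + O) (F(B, O) = 1/((7 + B) + O) = 1/(7 + B + O))
-13299 + F(Z(5, -9), -23) = -13299 + 1/(7 + 3*(-9 + 5)**2 - 23) = -13299 + 1/(7 + 3*(-4)**2 - 23) = -13299 + 1/(7 + 3*16 - 23) = -13299 + 1/(7 + 48 - 23) = -13299 + 1/32 = -425567/32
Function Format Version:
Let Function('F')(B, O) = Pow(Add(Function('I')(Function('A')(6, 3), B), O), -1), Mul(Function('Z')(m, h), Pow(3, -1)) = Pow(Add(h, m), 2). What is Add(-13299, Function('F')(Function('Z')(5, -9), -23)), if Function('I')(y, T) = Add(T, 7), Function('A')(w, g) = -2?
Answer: Rational(-425567, 32) ≈ -13299.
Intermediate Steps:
Function('Z')(m, h) = Mul(3, Pow(Add(h, m), 2))
Function('I')(y, T) = Add(7, T)
Function('F')(B, O) = Pow(Add(7, B, O), -1) (Function('F')(B, O) = Pow(Add(Add(7, B), O), -1) = Pow(Add(7, B, O), -1))
Add(-13299, Function('F')(Function('Z')(5, -9), -23)) = Add(-13299, Pow(Add(7, Mul(3, Pow(Add(-9, 5), 2)), -23), -1)) = Add(-13299, Pow(Add(7, Mul(3, Pow(-4, 2)), -23), -1)) = Add(-13299, Pow(Add(7, Mul(3, 16), -23), -1)) = Add(-13299, Pow(Add(7, 48, -23), -1)) = Add(-13299, Pow(32, -1)) = Add(-13299, Rational(1, 32)) = Rational(-425567, 32)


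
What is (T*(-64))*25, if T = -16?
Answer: 25600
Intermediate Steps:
(T*(-64))*25 = -16*(-64)*25 = 1024*25 = 25600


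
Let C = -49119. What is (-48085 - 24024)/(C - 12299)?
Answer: 72109/61418 ≈ 1.1741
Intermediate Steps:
(-48085 - 24024)/(C - 12299) = (-48085 - 24024)/(-49119 - 12299) = -72109/(-61418) = -72109*(-1/61418) = 72109/61418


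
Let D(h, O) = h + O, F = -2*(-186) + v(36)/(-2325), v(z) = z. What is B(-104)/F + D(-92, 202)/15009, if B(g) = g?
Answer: -3775685/13868316 ≈ -0.27225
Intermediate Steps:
F = 288288/775 (F = -2*(-186) + 36/(-2325) = 372 + 36*(-1/2325) = 372 - 12/775 = 288288/775 ≈ 371.98)
D(h, O) = O + h
B(-104)/F + D(-92, 202)/15009 = -104/288288/775 + (202 - 92)/15009 = -104*775/288288 + 110*(1/15009) = -775/2772 + 110/15009 = -3775685/13868316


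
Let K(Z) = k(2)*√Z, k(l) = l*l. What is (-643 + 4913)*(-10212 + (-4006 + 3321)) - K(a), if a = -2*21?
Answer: -46530190 - 4*I*√42 ≈ -4.653e+7 - 25.923*I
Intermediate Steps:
k(l) = l²
a = -42
K(Z) = 4*√Z (K(Z) = 2²*√Z = 4*√Z)
(-643 + 4913)*(-10212 + (-4006 + 3321)) - K(a) = (-643 + 4913)*(-10212 + (-4006 + 3321)) - 4*√(-42) = 4270*(-10212 - 685) - 4*I*√42 = 4270*(-10897) - 4*I*√42 = -46530190 - 4*I*√42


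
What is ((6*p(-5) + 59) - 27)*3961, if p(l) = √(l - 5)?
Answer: 126752 + 23766*I*√10 ≈ 1.2675e+5 + 75155.0*I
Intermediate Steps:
p(l) = √(-5 + l)
((6*p(-5) + 59) - 27)*3961 = ((6*√(-5 - 5) + 59) - 27)*3961 = ((6*√(-10) + 59) - 27)*3961 = ((6*(I*√10) + 59) - 27)*3961 = ((6*I*√10 + 59) - 27)*3961 = ((59 + 6*I*√10) - 27)*3961 = (32 + 6*I*√10)*3961 = 126752 + 23766*I*√10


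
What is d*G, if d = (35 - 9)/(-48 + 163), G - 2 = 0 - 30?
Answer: -728/115 ≈ -6.3304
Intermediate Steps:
G = -28 (G = 2 + (0 - 30) = 2 - 30 = -28)
d = 26/115 ≈ 0.22609
d*G = (26/115)*(-28) = -728/115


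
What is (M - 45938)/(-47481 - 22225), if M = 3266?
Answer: 3048/4979 ≈ 0.61217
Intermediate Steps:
(M - 45938)/(-47481 - 22225) = (3266 - 45938)/(-47481 - 22225) = -42672/(-69706) = -42672*(-1/69706) = 3048/4979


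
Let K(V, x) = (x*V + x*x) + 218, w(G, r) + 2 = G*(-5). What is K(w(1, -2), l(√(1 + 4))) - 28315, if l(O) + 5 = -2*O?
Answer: -28017 + 34*√5 ≈ -27941.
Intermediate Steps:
w(G, r) = -2 - 5*G (w(G, r) = -2 + G*(-5) = -2 - 5*G)
l(O) = -5 - 2*O
K(V, x) = 218 + x² + V*x (K(V, x) = (V*x + x²) + 218 = (x² + V*x) + 218 = 218 + x² + V*x)
K(w(1, -2), l(√(1 + 4))) - 28315 = (218 + (-5 - 2*√(1 + 4))² + (-2 - 5*1)*(-5 - 2*√(1 + 4))) - 28315 = (218 + (-5 - 2*√5)² + (-2 - 5)*(-5 - 2*√5)) - 28315 = (218 + (-5 - 2*√5)² - 7*(-5 - 2*√5)) - 28315 = (218 + (-5 - 2*√5)² + (35 + 14*√5)) - 28315 = (253 + (-5 - 2*√5)² + 14*√5) - 28315 = -28062 + (-5 - 2*√5)² + 14*√5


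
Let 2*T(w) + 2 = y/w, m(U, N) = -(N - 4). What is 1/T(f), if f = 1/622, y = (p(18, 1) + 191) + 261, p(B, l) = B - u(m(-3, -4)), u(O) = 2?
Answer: 1/145547 ≈ 6.8706e-6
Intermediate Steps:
m(U, N) = 4 - N (m(U, N) = -(-4 + N) = 4 - N)
p(B, l) = -2 + B (p(B, l) = B - 1*2 = B - 2 = -2 + B)
y = 468 (y = ((-2 + 18) + 191) + 261 = (16 + 191) + 261 = 207 + 261 = 468)
f = 1/622 ≈ 0.0016077
T(w) = -1 + 234/w (T(w) = -1 + (468/w)/2 = -1 + 234/w)
1/T(f) = 1/((234 - 1*1/622)/(1/622)) = 1/(622*(234 - 1/622)) = 1/(622*(145547/622)) = 1/145547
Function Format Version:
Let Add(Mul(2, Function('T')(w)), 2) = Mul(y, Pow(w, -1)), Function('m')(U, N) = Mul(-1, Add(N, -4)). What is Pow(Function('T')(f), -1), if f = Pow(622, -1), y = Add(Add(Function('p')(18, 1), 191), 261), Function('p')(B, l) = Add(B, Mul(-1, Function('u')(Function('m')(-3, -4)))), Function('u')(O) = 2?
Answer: Rational(1, 145547) ≈ 6.8706e-6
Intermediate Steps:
Function('m')(U, N) = Add(4, Mul(-1, N)) (Function('m')(U, N) = Mul(-1, Add(-4, N)) = Add(4, Mul(-1, N)))
Function('p')(B, l) = Add(-2, B) (Function('p')(B, l) = Add(B, Mul(-1, 2)) = Add(B, -2) = Add(-2, B))
y = 468 (y = Add(Add(Add(-2, 18), 191), 261) = Add(Add(16, 191), 261) = Add(207, 261) = 468)
f = Rational(1, 622) ≈ 0.0016077
Function('T')(w) = Add(-1, Mul(234, Pow(w, -1))) (Function('T')(w) = Add(-1, Mul(Rational(1, 2), Mul(468, Pow(w, -1)))) = Add(-1, Mul(234, Pow(w, -1))))
Pow(Function('T')(f), -1) = Pow(Mul(Pow(Rational(1, 622), -1), Add(234, Mul(-1, Rational(1, 622)))), -1) = Pow(Mul(622, Add(234, Rational(-1, 622))), -1) = Pow(Mul(622, Rational(145547, 622)), -1) = Pow(145547, -1) = Rational(1, 145547)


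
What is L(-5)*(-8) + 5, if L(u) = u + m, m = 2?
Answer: 29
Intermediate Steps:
L(u) = 2 + u (L(u) = u + 2 = 2 + u)
L(-5)*(-8) + 5 = (2 - 5)*(-8) + 5 = -3*(-8) + 5 = 24 + 5 = 29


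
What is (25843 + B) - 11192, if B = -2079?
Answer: 12572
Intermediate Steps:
(25843 + B) - 11192 = (25843 - 2079) - 11192 = 23764 - 11192 = 12572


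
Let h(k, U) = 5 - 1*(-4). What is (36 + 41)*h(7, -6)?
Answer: 693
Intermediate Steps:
h(k, U) = 9 (h(k, U) = 5 + 4 = 9)
(36 + 41)*h(7, -6) = (36 + 41)*9 = 77*9 = 693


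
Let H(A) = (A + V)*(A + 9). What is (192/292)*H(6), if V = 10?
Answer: 11520/73 ≈ 157.81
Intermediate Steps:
H(A) = (9 + A)*(10 + A) (H(A) = (A + 10)*(A + 9) = (10 + A)*(9 + A) = (9 + A)*(10 + A))
(192/292)*H(6) = (192/292)*(90 + 6**2 + 19*6) = (192*(1/292))*(90 + 36 + 114) = (48/73)*240 = 11520/73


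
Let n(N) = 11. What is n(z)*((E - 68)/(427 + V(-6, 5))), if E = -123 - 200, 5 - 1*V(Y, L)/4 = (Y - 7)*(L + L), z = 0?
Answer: -4301/967 ≈ -4.4478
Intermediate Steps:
V(Y, L) = 20 - 8*L*(-7 + Y) (V(Y, L) = 20 - 4*(Y - 7)*(L + L) = 20 - 4*(-7 + Y)*2*L = 20 - 8*L*(-7 + Y))
E = -323
n(z)*((E - 68)/(427 + V(-6, 5))) = 11*((-323 - 68)/(427 + (20 + 56*5 - 8*5*(-6)))) = 11*(-391/(427 + (20 + 280 + 240))) = 11*(-391/(427 + 540)) = 11*(-391/967) = -4301/967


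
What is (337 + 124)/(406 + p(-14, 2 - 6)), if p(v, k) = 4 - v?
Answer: 461/424 ≈ 1.0873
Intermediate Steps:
(337 + 124)/(406 + p(-14, 2 - 6)) = (337 + 124)/(406 + (4 - 1*(-14))) = 461/(406 + (4 + 14)) = 461/(406 + 18) = 461/424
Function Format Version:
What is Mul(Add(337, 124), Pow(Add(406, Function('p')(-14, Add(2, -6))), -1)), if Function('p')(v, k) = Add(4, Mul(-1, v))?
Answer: Rational(461, 424) ≈ 1.0873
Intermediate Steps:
Mul(Add(337, 124), Pow(Add(406, Function('p')(-14, Add(2, -6))), -1)) = Mul(Add(337, 124), Pow(Add(406, Add(4, Mul(-1, -14))), -1)) = Mul(461, Pow(Add(406, Add(4, 14)), -1)) = Mul(461, Pow(Add(406, 18), -1)) = Mul(461, Pow(424, -1)) = Mul(461, Rational(1, 424)) = Rational(461, 424)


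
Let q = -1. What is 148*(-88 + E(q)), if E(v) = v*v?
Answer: -12876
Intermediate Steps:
E(v) = v²
148*(-88 + E(q)) = 148*(-88 + (-1)²) = 148*(-88 + 1) = 148*(-87) = -12876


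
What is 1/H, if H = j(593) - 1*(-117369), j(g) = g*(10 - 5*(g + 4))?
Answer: -1/1646806 ≈ -6.0724e-7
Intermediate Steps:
j(g) = g*(-10 - 5*g) (j(g) = g*(10 - 5*(4 + g)) = g*(10 + (-20 - 5*g)) = g*(-10 - 5*g))
H = -1646806 (H = -5*593*(2 + 593) - 1*(-117369) = -5*593*595 + 117369 = -1764175 + 117369 = -1646806)
1/H = 1/(-1646806) = -1/1646806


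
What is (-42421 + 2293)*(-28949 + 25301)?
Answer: 146386944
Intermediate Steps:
(-42421 + 2293)*(-28949 + 25301) = -40128*(-3648) = 146386944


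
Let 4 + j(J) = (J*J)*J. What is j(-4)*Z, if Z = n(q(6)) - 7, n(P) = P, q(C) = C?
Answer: 68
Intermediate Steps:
Z = -1 (Z = 6 - 7 = -1)
j(J) = -4 + J**3 (j(J) = -4 + (J*J)*J = -4 + J**2*J = -4 + J**3)
j(-4)*Z = (-4 + (-4)**3)*(-1) = (-4 - 64)*(-1) = -68*(-1) = 68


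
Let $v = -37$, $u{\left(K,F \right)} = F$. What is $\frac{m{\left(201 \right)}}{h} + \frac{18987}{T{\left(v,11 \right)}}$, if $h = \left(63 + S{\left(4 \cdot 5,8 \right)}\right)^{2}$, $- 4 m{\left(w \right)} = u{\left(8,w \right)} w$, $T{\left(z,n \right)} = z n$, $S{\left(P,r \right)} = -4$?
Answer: $- \frac{280818195}{5667068} \approx -49.553$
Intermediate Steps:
$T{\left(z,n \right)} = n z$
$m{\left(w \right)} = - \frac{w^{2}}{4}$ ($m{\left(w \right)} = - \frac{w w}{4} = - \frac{w^{2}}{4}$)
$h = 3481$ ($h = \left(63 - 4\right)^{2} = 59^{2} = 3481$)
$\frac{m{\left(201 \right)}}{h} + \frac{18987}{T{\left(v,11 \right)}} = \frac{\left(- \frac{1}{4}\right) 201^{2}}{3481} + \frac{18987}{11 \left(-37\right)} = \left(- \frac{1}{4}\right) 40401 \cdot \frac{1}{3481} + \frac{18987}{-407} = \left(- \frac{40401}{4}\right) \frac{1}{3481} + 18987 \left(- \frac{1}{407}\right) = - \frac{40401}{13924} - \frac{18987}{407} = - \frac{280818195}{5667068}$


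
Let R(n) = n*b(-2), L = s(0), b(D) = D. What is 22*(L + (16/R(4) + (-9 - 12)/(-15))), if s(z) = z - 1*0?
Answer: -66/5 ≈ -13.200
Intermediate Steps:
s(z) = z (s(z) = z + 0 = z)
L = 0
R(n) = -2*n (R(n) = n*(-2) = -2*n)
22*(L + (16/R(4) + (-9 - 12)/(-15))) = 22*(0 + (16/((-2*4)) + (-9 - 12)/(-15))) = 22*(0 + (16/(-8) - 21*(-1/15))) = 22*(0 + (16*(-⅛) + 7/5)) = 22*(0 + (-2 + 7/5)) = 22*(0 - ⅗) = 22*(-⅗) = -66/5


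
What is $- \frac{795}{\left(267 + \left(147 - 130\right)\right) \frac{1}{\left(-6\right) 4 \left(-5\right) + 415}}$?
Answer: $- \frac{425325}{284} \approx -1497.6$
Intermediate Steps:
$- \frac{795}{\left(267 + \left(147 - 130\right)\right) \frac{1}{\left(-6\right) 4 \left(-5\right) + 415}} = - \frac{795}{\left(267 + 17\right) \frac{1}{\left(-24\right) \left(-5\right) + 415}} = - \frac{795}{284 \frac{1}{120 + 415}} = - \frac{795}{284 \cdot \frac{1}{535}} = - \frac{795}{\frac{284}{535}} = \left(-795\right) \frac{535}{284} = - \frac{425325}{284}$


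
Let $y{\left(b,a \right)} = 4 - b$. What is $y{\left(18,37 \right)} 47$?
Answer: $-658$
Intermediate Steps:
$y{\left(18,37 \right)} 47 = \left(4 - 18\right) 47 = \left(-14\right) 47 = -658$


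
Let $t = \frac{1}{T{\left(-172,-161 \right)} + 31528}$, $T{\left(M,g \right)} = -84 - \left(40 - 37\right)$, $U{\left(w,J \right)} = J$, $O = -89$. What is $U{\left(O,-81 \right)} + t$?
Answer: $- \frac{2546720}{31441} \approx -81.0$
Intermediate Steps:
$T{\left(M,g \right)} = -87$ ($T{\left(M,g \right)} = -84 - \left(40 - 37\right) = -84 - 3 = -87$)
$t = \frac{1}{31441}$ ($t = \frac{1}{-87 + 31528} = \frac{1}{31441} \approx 3.1806 \cdot 10^{-5}$)
$U{\left(O,-81 \right)} + t = -81 + \frac{1}{31441} = - \frac{2546720}{31441}$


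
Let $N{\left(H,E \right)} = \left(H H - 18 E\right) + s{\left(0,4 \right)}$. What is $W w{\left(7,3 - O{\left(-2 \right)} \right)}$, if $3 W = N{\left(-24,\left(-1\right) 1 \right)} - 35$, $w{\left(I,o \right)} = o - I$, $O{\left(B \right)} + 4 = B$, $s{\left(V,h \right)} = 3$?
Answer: $\frac{1124}{3} \approx 374.67$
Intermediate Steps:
$O{\left(B \right)} = -4 + B$
$N{\left(H,E \right)} = 3 + H^{2} - 18 E$ ($N{\left(H,E \right)} = \left(H H - 18 E\right) + 3 = \left(H^{2} - 18 E\right) + 3 = 3 + H^{2} - 18 E$)
$W = \frac{562}{3}$ ($W = \frac{\left(3 + \left(-24\right)^{2} - 18 \left(\left(-1\right) 1\right)\right) - 35}{3} = \frac{\left(3 + 576 - -18\right) - 35}{3} = \frac{\left(3 + 576 + 18\right) - 35}{3} = \frac{597 - 35}{3} = \frac{1}{3} \cdot 562 = \frac{562}{3} \approx 187.33$)
$W w{\left(7,3 - O{\left(-2 \right)} \right)} = \frac{562 \left(\left(3 - \left(-4 - 2\right)\right) - 7\right)}{3} = \frac{562 \left(\left(3 - -6\right) - 7\right)}{3} = \frac{562 \left(\left(3 + 6\right) - 7\right)}{3} = \frac{562 \left(9 - 7\right)}{3} = \frac{562}{3} \cdot 2 = \frac{1124}{3}$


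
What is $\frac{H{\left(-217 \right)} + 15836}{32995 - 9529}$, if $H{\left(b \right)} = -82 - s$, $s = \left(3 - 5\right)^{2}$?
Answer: $\frac{2625}{3911} \approx 0.67118$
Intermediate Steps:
$s = 4$ ($s = \left(-2\right)^{2} = 4$)
$H{\left(b \right)} = -86$ ($H{\left(b \right)} = -82 - 4 = -86$)
$\frac{H{\left(-217 \right)} + 15836}{32995 - 9529} = \frac{-86 + 15836}{32995 - 9529} = \frac{15750}{23466} = 15750 \cdot \frac{1}{23466} = \frac{2625}{3911}$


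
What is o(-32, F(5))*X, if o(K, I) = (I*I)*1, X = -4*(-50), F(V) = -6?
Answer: 7200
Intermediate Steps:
F(V) = -6 (F(V) = -1*6 = -6)
X = 200
o(K, I) = I² (o(K, I) = I²*1 = I²)
o(-32, F(5))*X = (-6)²*200 = 36*200 = 7200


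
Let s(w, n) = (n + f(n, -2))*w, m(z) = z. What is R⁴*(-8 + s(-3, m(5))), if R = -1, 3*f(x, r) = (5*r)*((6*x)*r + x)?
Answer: -573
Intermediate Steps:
f(x, r) = 5*r*(x + 6*r*x)/3 (f(x, r) = ((5*r)*((6*x)*r + x))/3 = ((5*r)*(6*r*x + x))/3 = ((5*r)*(x + 6*r*x))/3 = (5*r*(x + 6*r*x))/3 = 5*r*(x + 6*r*x)/3)
s(w, n) = 113*n*w/3 (s(w, n) = (n + (5/3)*(-2)*n*(1 + 6*(-2)))*w = (n + (5/3)*(-2)*n*(1 - 12))*w = (n + (5/3)*(-2)*n*(-11))*w = (n + 110*n/3)*w = (113*n/3)*w = 113*n*w/3)
R⁴*(-8 + s(-3, m(5))) = (-1)⁴*(-8 + (113/3)*5*(-3)) = 1*(-8 - 565) = 1*(-573) = -573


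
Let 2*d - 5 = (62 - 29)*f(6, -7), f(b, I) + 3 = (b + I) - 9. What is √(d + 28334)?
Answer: √28122 ≈ 167.70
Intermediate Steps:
f(b, I) = -12 + I + b (f(b, I) = -3 + ((b + I) - 9) = -3 + ((I + b) - 9) = -3 + (-9 + I + b) = -12 + I + b)
d = -212 (d = 5/2 + ((62 - 29)*(-12 - 7 + 6))/2 = 5/2 + (33*(-13))/2 = 5/2 + (½)*(-429) = 5/2 - 429/2 = -212)
√(d + 28334) = √(-212 + 28334) = √28122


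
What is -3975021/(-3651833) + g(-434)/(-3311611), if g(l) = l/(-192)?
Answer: 1263716641360015/1160971231964448 ≈ 1.0885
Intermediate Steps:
g(l) = -l/192 (g(l) = l*(-1/192) = -l/192)
-3975021/(-3651833) + g(-434)/(-3311611) = -3975021/(-3651833) - 1/192*(-434)/(-3311611) = -3975021*(-1/3651833) + (217/96)*(-1/3311611) = 3975021/3651833 - 217/317914656 = 1263716641360015/1160971231964448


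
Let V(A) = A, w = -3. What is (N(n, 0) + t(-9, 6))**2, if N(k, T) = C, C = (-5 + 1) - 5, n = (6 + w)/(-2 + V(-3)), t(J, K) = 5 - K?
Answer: 100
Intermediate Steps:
n = -3/5 (n = (6 - 3)/(-2 - 3) = 3/(-5) = 3*(-1/5) = -3/5 ≈ -0.60000)
C = -9 (C = -4 - 5 = -9)
N(k, T) = -9
(N(n, 0) + t(-9, 6))**2 = (-9 + (5 - 1*6))**2 = (-9 + (5 - 6))**2 = (-9 - 1)**2 = (-10)**2 = 100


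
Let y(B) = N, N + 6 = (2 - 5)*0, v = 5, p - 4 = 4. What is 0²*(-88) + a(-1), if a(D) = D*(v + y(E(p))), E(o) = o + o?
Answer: 1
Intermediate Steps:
p = 8 (p = 4 + 4 = 8)
E(o) = 2*o
N = -6 (N = -6 + (2 - 5)*0 = -6 - 3*0 = -6 + 0 = -6)
y(B) = -6
a(D) = -D (a(D) = D*(5 - 6) = D*(-1) = -D)
0²*(-88) + a(-1) = 0²*(-88) - 1*(-1) = 0*(-88) + 1 = 0 + 1 = 1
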